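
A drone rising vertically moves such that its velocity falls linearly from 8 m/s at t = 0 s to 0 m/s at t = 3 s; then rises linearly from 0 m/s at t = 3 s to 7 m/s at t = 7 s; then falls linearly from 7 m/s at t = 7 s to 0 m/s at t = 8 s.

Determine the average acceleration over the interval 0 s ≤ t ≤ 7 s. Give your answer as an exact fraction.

-1/7 m/s²

Average acceleration = Δv/Δt = (7 − 8)/(7 − 0) = -1/7 m/s².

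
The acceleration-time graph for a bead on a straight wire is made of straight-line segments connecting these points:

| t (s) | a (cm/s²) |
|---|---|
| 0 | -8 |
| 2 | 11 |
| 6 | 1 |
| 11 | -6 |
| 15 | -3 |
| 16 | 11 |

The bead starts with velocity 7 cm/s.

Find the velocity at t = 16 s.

Δv equals the area under the a-t graph; then v = v₀ + Δv.
0–2 s: ½(-8 + 11)(2) = 3 cm/s
2–6 s: ½(11 + 1)(4) = 24 cm/s
6–11 s: ½(1 + -6)(5) = -12.5 cm/s
11–15 s: ½(-6 + -3)(4) = -18 cm/s
15–16 s: ½(-3 + 11)(1) = 4 cm/s
Δv = 0.5 cm/s, so v(16) = 7 + (0.5) = 7.5 cm/s.

7.5 cm/s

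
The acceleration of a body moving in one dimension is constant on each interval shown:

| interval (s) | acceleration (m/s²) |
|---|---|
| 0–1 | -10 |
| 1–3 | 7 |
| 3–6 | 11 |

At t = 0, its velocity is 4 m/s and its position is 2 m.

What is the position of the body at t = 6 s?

76.5 m

On each constant-a segment, Δv = aΔt and Δx = v₀Δt + ½aΔt²; chain segment to segment.
0–1 s: v starts 4 m/s; Δx = 4·1 + ½·-10·1² = -1 m; v ends -6 m/s.
1–3 s: v starts -6 m/s; Δx = -6·2 + ½·7·2² = 2 m; v ends 8 m/s.
3–6 s: v starts 8 m/s; Δx = 8·3 + ½·11·3² = 73.5 m; v ends 41 m/s.
x(6) = 2 + Σ Δx = 76.5 m.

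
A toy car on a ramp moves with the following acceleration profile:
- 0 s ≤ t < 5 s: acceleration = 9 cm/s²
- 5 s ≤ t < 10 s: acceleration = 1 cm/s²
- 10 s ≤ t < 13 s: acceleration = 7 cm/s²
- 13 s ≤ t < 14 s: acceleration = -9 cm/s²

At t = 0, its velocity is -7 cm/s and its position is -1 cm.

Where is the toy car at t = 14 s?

On each constant-a segment, Δv = aΔt and Δx = v₀Δt + ½aΔt²; chain segment to segment.
0–5 s: v starts -7 cm/s; Δx = -7·5 + ½·9·5² = 77.5 cm; v ends 38 cm/s.
5–10 s: v starts 38 cm/s; Δx = 38·5 + ½·1·5² = 202.5 cm; v ends 43 cm/s.
10–13 s: v starts 43 cm/s; Δx = 43·3 + ½·7·3² = 160.5 cm; v ends 64 cm/s.
13–14 s: v starts 64 cm/s; Δx = 64·1 + ½·-9·1² = 59.5 cm; v ends 55 cm/s.
x(14) = -1 + Σ Δx = 499 cm.

499 cm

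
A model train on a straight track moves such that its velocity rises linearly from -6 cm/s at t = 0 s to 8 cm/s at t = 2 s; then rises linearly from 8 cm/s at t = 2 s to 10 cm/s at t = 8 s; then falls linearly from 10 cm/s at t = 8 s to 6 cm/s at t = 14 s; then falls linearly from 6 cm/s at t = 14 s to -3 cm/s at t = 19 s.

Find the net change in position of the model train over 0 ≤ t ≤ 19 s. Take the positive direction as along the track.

Net displacement equals the area under the velocity-time graph (areas below the axis count negative).
0–2 s: ½(-6 + 8)(2) = 2 cm
2–8 s: ½(8 + 10)(6) = 54 cm
8–14 s: ½(10 + 6)(6) = 48 cm
14–19 s: ½(6 + -3)(5) = 7.5 cm
Net displacement = 111.5 cm

111.5 cm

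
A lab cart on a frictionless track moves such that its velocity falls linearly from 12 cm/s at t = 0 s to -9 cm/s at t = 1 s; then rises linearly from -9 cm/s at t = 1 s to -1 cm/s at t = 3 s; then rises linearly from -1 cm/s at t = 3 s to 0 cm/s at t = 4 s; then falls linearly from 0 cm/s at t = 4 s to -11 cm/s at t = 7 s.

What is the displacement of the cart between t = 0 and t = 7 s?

Displacement is the signed area under the v-t curve.
0–1 s: ½(12 + -9)(1) = 1.5 cm
1–3 s: ½(-9 + -1)(2) = -10 cm
3–4 s: ½(-1 + 0)(1) = -0.5 cm
4–7 s: ½(0 + -11)(3) = -16.5 cm
Net displacement = -25.5 cm

-25.5 cm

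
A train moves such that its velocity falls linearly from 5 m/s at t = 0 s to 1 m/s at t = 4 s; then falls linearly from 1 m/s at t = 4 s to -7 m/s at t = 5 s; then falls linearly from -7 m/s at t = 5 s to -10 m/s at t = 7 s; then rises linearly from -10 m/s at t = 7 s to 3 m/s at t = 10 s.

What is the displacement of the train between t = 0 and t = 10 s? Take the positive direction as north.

Net displacement equals the area under the velocity-time graph (areas below the axis count negative).
0–4 s: ½(5 + 1)(4) = 12 m
4–5 s: ½(1 + -7)(1) = -3 m
5–7 s: ½(-7 + -10)(2) = -17 m
7–10 s: ½(-10 + 3)(3) = -10.5 m
Net displacement = -18.5 m

-18.5 m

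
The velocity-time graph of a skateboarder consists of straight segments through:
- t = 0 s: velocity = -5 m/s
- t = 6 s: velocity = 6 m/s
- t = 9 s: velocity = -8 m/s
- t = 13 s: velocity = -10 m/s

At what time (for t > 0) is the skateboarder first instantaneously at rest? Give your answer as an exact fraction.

t = 30/11 s

v changes sign on 0–6 s (from -5 to 6); the graph is linear there, so v = 0 at t = 0 + (5)·(6 − 0)/(6 − -5) = 30/11 s.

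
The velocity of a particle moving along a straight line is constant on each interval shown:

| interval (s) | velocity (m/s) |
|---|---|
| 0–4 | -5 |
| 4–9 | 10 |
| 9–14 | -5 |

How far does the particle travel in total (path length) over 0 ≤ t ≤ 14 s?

95 m

Distance (not displacement) is the total path length: add the absolute areas under v-t.
0–4 s: |-5| × 4 = 20 m
4–9 s: |10| × 5 = 50 m
9–14 s: |-5| × 5 = 25 m
Total distance = 95 m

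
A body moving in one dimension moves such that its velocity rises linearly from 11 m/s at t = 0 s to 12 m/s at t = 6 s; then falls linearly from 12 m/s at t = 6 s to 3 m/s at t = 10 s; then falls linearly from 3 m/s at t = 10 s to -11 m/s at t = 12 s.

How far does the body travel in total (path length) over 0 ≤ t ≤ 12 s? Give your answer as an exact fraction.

Distance (not displacement) is the total path length: add the absolute areas under v-t.
0–6 s: |½(11 + 12)(6)| = 69 m
6–10 s: |½(12 + 3)(4)| = 30 m
10–12 s: v = 0 at t = 73/7 s; triangle areas 9/14 + 121/14 = 65/7 m
Total distance = 758/7 m

758/7 m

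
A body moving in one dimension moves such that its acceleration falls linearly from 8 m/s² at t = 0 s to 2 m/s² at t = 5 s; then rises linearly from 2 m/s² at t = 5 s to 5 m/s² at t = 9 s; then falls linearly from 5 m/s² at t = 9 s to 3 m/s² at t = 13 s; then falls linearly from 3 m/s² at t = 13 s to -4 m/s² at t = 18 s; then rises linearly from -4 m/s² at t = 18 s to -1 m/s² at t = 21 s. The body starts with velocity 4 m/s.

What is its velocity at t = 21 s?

49 m/s

Δv equals the area under the a-t graph; then v = v₀ + Δv.
0–5 s: ½(8 + 2)(5) = 25 m/s
5–9 s: ½(2 + 5)(4) = 14 m/s
9–13 s: ½(5 + 3)(4) = 16 m/s
13–18 s: ½(3 + -4)(5) = -2.5 m/s
18–21 s: ½(-4 + -1)(3) = -7.5 m/s
Δv = 45 m/s, so v(21) = 4 + (45) = 49 m/s.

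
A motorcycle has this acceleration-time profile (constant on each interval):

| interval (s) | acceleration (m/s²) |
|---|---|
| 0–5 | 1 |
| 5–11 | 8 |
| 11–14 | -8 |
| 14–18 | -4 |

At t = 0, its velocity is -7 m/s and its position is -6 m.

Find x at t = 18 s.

261.5 m

On each constant-a segment, Δv = aΔt and Δx = v₀Δt + ½aΔt²; chain segment to segment.
0–5 s: v starts -7 m/s; Δx = -7·5 + ½·1·5² = -22.5 m; v ends -2 m/s.
5–11 s: v starts -2 m/s; Δx = -2·6 + ½·8·6² = 132 m; v ends 46 m/s.
11–14 s: v starts 46 m/s; Δx = 46·3 + ½·-8·3² = 102 m; v ends 22 m/s.
14–18 s: v starts 22 m/s; Δx = 22·4 + ½·-4·4² = 56 m; v ends 6 m/s.
x(18) = -6 + Σ Δx = 261.5 m.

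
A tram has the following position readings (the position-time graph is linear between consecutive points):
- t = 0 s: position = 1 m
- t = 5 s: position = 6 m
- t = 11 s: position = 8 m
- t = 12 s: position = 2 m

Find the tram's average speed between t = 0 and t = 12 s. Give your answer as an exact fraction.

13/12 m/s

Average speed = (total path length)/(elapsed time); on a piecewise-linear x-t graph the path length is Σ|Δx|.
0–5 s: |Δx| = |6 − 1| = 5 m
5–11 s: |Δx| = |8 − 6| = 2 m
11–12 s: |Δx| = |2 − 8| = 6 m
Total path = 13 m; average speed = 13/12 = 13/12 m/s.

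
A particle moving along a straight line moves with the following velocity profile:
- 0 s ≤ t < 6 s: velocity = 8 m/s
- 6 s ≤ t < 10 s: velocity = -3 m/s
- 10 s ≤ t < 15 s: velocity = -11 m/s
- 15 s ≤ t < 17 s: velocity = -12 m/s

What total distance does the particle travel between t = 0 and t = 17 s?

Distance (not displacement) is the total path length: add the absolute areas under v-t.
0–6 s: |8| × 6 = 48 m
6–10 s: |-3| × 4 = 12 m
10–15 s: |-11| × 5 = 55 m
15–17 s: |-12| × 2 = 24 m
Total distance = 139 m

139 m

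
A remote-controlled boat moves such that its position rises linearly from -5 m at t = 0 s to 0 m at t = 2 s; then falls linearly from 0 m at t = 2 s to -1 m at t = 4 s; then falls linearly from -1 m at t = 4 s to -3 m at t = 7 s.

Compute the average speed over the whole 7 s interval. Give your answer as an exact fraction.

8/7 m/s

Average speed = (total path length)/(elapsed time); on a piecewise-linear x-t graph the path length is Σ|Δx|.
0–2 s: |Δx| = |0 − -5| = 5 m
2–4 s: |Δx| = |-1 − 0| = 1 m
4–7 s: |Δx| = |-3 − -1| = 2 m
Total path = 8 m; average speed = 8/7 = 8/7 m/s.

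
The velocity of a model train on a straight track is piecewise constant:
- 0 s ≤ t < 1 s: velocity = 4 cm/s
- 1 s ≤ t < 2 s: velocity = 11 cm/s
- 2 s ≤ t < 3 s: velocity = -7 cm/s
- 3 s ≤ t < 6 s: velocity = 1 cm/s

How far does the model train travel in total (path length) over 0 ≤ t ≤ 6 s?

Total distance travelled is ∫|v| dt — sum the magnitudes of each area piece.
0–1 s: |4| × 1 = 4 cm
1–2 s: |11| × 1 = 11 cm
2–3 s: |-7| × 1 = 7 cm
3–6 s: |1| × 3 = 3 cm
Total distance = 25 cm

25 cm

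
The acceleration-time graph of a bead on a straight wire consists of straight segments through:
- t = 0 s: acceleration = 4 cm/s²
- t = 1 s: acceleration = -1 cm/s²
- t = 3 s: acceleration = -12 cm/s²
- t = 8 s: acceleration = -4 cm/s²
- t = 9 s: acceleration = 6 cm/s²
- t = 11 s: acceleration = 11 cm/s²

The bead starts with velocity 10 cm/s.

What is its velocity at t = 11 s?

Δv equals the area under the a-t graph; then v = v₀ + Δv.
0–1 s: ½(4 + -1)(1) = 1.5 cm/s
1–3 s: ½(-1 + -12)(2) = -13 cm/s
3–8 s: ½(-12 + -4)(5) = -40 cm/s
8–9 s: ½(-4 + 6)(1) = 1 cm/s
9–11 s: ½(6 + 11)(2) = 17 cm/s
Δv = -33.5 cm/s, so v(11) = 10 + (-33.5) = -23.5 cm/s.

-23.5 cm/s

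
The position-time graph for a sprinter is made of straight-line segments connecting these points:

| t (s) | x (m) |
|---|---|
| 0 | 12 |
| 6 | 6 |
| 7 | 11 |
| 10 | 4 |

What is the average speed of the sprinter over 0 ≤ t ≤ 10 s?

1.8 m/s

Average speed = (total path length)/(elapsed time); on a piecewise-linear x-t graph the path length is Σ|Δx|.
0–6 s: |Δx| = |6 − 12| = 6 m
6–7 s: |Δx| = |11 − 6| = 5 m
7–10 s: |Δx| = |4 − 11| = 7 m
Total path = 18 m; average speed = 18/10 = 1.8 m/s.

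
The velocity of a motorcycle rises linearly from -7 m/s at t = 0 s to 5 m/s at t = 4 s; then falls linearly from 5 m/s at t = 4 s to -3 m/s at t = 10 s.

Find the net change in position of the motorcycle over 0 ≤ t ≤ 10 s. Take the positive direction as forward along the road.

2 m

Net displacement equals the area under the velocity-time graph (areas below the axis count negative).
0–4 s: ½(-7 + 5)(4) = -4 m
4–10 s: ½(5 + -3)(6) = 6 m
Net displacement = 2 m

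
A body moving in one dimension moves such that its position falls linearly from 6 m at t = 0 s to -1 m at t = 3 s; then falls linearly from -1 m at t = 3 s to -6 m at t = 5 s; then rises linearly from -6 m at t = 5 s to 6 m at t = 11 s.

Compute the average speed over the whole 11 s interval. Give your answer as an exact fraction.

24/11 m/s

Average speed = (total path length)/(elapsed time); on a piecewise-linear x-t graph the path length is Σ|Δx|.
0–3 s: |Δx| = |-1 − 6| = 7 m
3–5 s: |Δx| = |-6 − -1| = 5 m
5–11 s: |Δx| = |6 − -6| = 12 m
Total path = 24 m; average speed = 24/11 = 24/11 m/s.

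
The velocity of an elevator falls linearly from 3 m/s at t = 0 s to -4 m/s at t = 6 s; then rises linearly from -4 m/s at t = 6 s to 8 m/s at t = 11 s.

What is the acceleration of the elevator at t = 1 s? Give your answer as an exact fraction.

-7/6 m/s²

Acceleration is the slope of the v-t graph on 0–6 s: (-4 − 3)/(6 − 0) = -7/6 m/s².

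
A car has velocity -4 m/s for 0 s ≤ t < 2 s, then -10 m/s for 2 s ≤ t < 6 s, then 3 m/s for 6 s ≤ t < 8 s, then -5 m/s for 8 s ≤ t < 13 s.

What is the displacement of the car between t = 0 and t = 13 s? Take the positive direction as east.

Net displacement equals the area under the velocity-time graph (areas below the axis count negative).
0–2 s: -4 × 2 = -8 m
2–6 s: -10 × 4 = -40 m
6–8 s: 3 × 2 = 6 m
8–13 s: -5 × 5 = -25 m
Net displacement = -67 m

-67 m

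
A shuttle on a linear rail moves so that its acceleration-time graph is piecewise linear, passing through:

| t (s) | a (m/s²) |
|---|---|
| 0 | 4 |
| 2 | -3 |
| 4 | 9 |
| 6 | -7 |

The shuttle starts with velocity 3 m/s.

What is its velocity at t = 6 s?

Δv equals the area under the a-t graph; then v = v₀ + Δv.
0–2 s: ½(4 + -3)(2) = 1 m/s
2–4 s: ½(-3 + 9)(2) = 6 m/s
4–6 s: ½(9 + -7)(2) = 2 m/s
Δv = 9 m/s, so v(6) = 3 + (9) = 12 m/s.

12 m/s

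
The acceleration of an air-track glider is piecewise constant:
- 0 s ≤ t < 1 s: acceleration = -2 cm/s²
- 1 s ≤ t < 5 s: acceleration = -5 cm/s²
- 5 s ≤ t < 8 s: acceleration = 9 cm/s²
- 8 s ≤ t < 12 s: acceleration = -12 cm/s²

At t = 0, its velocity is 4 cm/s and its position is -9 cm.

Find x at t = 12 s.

On each constant-a segment, Δv = aΔt and Δx = v₀Δt + ½aΔt²; chain segment to segment.
0–1 s: v starts 4 cm/s; Δx = 4·1 + ½·-2·1² = 3 cm; v ends 2 cm/s.
1–5 s: v starts 2 cm/s; Δx = 2·4 + ½·-5·4² = -32 cm; v ends -18 cm/s.
5–8 s: v starts -18 cm/s; Δx = -18·3 + ½·9·3² = -13.5 cm; v ends 9 cm/s.
8–12 s: v starts 9 cm/s; Δx = 9·4 + ½·-12·4² = -60 cm; v ends -39 cm/s.
x(12) = -9 + Σ Δx = -111.5 cm.

-111.5 cm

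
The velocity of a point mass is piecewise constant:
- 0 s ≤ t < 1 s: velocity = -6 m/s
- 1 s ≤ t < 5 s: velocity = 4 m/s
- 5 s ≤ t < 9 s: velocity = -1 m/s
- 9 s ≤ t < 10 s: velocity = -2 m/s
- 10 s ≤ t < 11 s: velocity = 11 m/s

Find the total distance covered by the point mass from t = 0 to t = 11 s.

Total distance travelled is ∫|v| dt — sum the magnitudes of each area piece.
0–1 s: |-6| × 1 = 6 m
1–5 s: |4| × 4 = 16 m
5–9 s: |-1| × 4 = 4 m
9–10 s: |-2| × 1 = 2 m
10–11 s: |11| × 1 = 11 m
Total distance = 39 m

39 m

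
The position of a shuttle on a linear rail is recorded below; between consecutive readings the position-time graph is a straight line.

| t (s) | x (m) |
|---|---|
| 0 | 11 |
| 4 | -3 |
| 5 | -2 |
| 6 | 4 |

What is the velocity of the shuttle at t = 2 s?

Velocity is the slope of the x-t graph on 0–4 s: (-3 − 11)/(4 − 0) = -3.5 m/s.

-3.5 m/s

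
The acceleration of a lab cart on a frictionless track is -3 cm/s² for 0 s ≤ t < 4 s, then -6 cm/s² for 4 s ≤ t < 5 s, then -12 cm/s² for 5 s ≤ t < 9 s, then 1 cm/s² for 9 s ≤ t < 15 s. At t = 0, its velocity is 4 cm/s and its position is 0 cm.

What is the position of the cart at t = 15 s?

-525 cm

On each constant-a segment, Δv = aΔt and Δx = v₀Δt + ½aΔt²; chain segment to segment.
0–4 s: v starts 4 cm/s; Δx = 4·4 + ½·-3·4² = -8 cm; v ends -8 cm/s.
4–5 s: v starts -8 cm/s; Δx = -8·1 + ½·-6·1² = -11 cm; v ends -14 cm/s.
5–9 s: v starts -14 cm/s; Δx = -14·4 + ½·-12·4² = -152 cm; v ends -62 cm/s.
9–15 s: v starts -62 cm/s; Δx = -62·6 + ½·1·6² = -354 cm; v ends -56 cm/s.
x(15) = 0 + Σ Δx = -525 cm.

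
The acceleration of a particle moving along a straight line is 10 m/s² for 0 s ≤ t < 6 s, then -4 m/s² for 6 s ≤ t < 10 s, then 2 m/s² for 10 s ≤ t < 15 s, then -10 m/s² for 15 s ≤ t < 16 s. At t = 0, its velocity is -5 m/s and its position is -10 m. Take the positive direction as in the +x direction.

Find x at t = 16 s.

592 m

On each constant-a segment, Δv = aΔt and Δx = v₀Δt + ½aΔt²; chain segment to segment.
0–6 s: v starts -5 m/s; Δx = -5·6 + ½·10·6² = 150 m; v ends 55 m/s.
6–10 s: v starts 55 m/s; Δx = 55·4 + ½·-4·4² = 188 m; v ends 39 m/s.
10–15 s: v starts 39 m/s; Δx = 39·5 + ½·2·5² = 220 m; v ends 49 m/s.
15–16 s: v starts 49 m/s; Δx = 49·1 + ½·-10·1² = 44 m; v ends 39 m/s.
x(16) = -10 + Σ Δx = 592 m.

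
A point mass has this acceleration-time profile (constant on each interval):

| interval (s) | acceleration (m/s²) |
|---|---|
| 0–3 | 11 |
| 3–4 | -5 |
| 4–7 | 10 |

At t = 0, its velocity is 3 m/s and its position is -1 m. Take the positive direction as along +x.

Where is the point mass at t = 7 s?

On each constant-a segment, Δv = aΔt and Δx = v₀Δt + ½aΔt²; chain segment to segment.
0–3 s: v starts 3 m/s; Δx = 3·3 + ½·11·3² = 58.5 m; v ends 36 m/s.
3–4 s: v starts 36 m/s; Δx = 36·1 + ½·-5·1² = 33.5 m; v ends 31 m/s.
4–7 s: v starts 31 m/s; Δx = 31·3 + ½·10·3² = 138 m; v ends 61 m/s.
x(7) = -1 + Σ Δx = 229 m.

229 m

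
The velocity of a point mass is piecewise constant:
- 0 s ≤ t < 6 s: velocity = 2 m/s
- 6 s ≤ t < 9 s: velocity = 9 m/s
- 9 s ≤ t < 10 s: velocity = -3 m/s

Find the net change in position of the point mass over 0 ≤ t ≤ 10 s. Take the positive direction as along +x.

36 m

Net displacement equals the area under the velocity-time graph (areas below the axis count negative).
0–6 s: 2 × 6 = 12 m
6–9 s: 9 × 3 = 27 m
9–10 s: -3 × 1 = -3 m
Net displacement = 36 m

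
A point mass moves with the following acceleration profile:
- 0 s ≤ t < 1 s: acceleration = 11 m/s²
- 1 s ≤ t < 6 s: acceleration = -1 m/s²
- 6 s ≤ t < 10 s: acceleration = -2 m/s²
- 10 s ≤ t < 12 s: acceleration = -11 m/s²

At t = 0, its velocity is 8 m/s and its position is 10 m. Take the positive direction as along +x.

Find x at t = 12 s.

136 m

On each constant-a segment, Δv = aΔt and Δx = v₀Δt + ½aΔt²; chain segment to segment.
0–1 s: v starts 8 m/s; Δx = 8·1 + ½·11·1² = 13.5 m; v ends 19 m/s.
1–6 s: v starts 19 m/s; Δx = 19·5 + ½·-1·5² = 82.5 m; v ends 14 m/s.
6–10 s: v starts 14 m/s; Δx = 14·4 + ½·-2·4² = 40 m; v ends 6 m/s.
10–12 s: v starts 6 m/s; Δx = 6·2 + ½·-11·2² = -10 m; v ends -16 m/s.
x(12) = 10 + Σ Δx = 136 m.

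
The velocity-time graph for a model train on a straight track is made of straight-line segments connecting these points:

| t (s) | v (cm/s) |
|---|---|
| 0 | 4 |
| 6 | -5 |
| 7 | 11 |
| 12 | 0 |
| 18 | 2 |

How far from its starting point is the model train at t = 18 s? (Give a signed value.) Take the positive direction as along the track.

33.5 cm

Net displacement equals the area under the velocity-time graph (areas below the axis count negative).
0–6 s: ½(4 + -5)(6) = -3 cm
6–7 s: ½(-5 + 11)(1) = 3 cm
7–12 s: ½(11 + 0)(5) = 27.5 cm
12–18 s: ½(0 + 2)(6) = 6 cm
Net displacement = 33.5 cm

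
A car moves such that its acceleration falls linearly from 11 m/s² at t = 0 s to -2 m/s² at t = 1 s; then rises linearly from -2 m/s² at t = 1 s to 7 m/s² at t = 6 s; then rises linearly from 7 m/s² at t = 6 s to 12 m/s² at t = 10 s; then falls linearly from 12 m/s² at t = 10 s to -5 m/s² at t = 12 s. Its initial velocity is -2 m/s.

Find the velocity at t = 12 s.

Δv equals the area under the a-t graph; then v = v₀ + Δv.
0–1 s: ½(11 + -2)(1) = 4.5 m/s
1–6 s: ½(-2 + 7)(5) = 12.5 m/s
6–10 s: ½(7 + 12)(4) = 38 m/s
10–12 s: ½(12 + -5)(2) = 7 m/s
Δv = 62 m/s, so v(12) = -2 + (62) = 60 m/s.

60 m/s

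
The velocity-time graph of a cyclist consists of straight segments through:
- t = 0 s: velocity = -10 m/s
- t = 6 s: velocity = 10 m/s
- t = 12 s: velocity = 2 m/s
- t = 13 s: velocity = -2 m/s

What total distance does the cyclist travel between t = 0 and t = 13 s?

67 m

Distance (not displacement) is the total path length: add the absolute areas under v-t.
0–6 s: v = 0 at t = 3 s; triangle areas 15 + 15 = 30 m
6–12 s: |½(10 + 2)(6)| = 36 m
12–13 s: v = 0 at t = 12.5 s; triangle areas 0.5 + 0.5 = 1 m
Total distance = 67 m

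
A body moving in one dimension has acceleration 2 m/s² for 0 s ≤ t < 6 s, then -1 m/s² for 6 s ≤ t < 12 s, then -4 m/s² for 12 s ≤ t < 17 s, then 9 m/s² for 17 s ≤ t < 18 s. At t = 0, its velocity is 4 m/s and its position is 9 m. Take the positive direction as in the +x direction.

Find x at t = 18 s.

On each constant-a segment, Δv = aΔt and Δx = v₀Δt + ½aΔt²; chain segment to segment.
0–6 s: v starts 4 m/s; Δx = 4·6 + ½·2·6² = 60 m; v ends 16 m/s.
6–12 s: v starts 16 m/s; Δx = 16·6 + ½·-1·6² = 78 m; v ends 10 m/s.
12–17 s: v starts 10 m/s; Δx = 10·5 + ½·-4·5² = 0 m; v ends -10 m/s.
17–18 s: v starts -10 m/s; Δx = -10·1 + ½·9·1² = -5.5 m; v ends -1 m/s.
x(18) = 9 + Σ Δx = 141.5 m.

141.5 m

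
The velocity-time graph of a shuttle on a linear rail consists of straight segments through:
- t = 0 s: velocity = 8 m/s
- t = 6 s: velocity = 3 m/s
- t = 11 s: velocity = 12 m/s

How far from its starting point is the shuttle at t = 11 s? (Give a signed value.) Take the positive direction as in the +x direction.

Displacement is the signed area under the v-t curve.
0–6 s: ½(8 + 3)(6) = 33 m
6–11 s: ½(3 + 12)(5) = 37.5 m
Net displacement = 70.5 m

70.5 m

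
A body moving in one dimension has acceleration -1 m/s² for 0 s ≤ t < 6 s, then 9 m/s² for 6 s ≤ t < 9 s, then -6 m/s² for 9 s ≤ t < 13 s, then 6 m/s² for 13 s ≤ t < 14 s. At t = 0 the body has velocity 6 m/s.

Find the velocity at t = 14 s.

9 m/s

Δv equals the area under the a-t graph; then v = v₀ + Δv.
0–6 s: -1 × 6 = -6 m/s
6–9 s: 9 × 3 = 27 m/s
9–13 s: -6 × 4 = -24 m/s
13–14 s: 6 × 1 = 6 m/s
Δv = 3 m/s, so v(14) = 6 + (3) = 9 m/s.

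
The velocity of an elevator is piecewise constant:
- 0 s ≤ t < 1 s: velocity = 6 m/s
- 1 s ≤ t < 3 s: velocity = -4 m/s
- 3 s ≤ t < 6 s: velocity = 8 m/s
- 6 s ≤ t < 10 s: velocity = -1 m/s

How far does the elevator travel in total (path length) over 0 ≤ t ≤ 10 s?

42 m

Distance (not displacement) is the total path length: add the absolute areas under v-t.
0–1 s: |6| × 1 = 6 m
1–3 s: |-4| × 2 = 8 m
3–6 s: |8| × 3 = 24 m
6–10 s: |-1| × 4 = 4 m
Total distance = 42 m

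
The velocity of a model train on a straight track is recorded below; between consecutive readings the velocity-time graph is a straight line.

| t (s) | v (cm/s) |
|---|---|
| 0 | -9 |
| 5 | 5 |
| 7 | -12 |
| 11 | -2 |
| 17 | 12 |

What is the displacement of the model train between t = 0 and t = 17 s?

-15 cm

Displacement is the signed area under the v-t curve.
0–5 s: ½(-9 + 5)(5) = -10 cm
5–7 s: ½(5 + -12)(2) = -7 cm
7–11 s: ½(-12 + -2)(4) = -28 cm
11–17 s: ½(-2 + 12)(6) = 30 cm
Net displacement = -15 cm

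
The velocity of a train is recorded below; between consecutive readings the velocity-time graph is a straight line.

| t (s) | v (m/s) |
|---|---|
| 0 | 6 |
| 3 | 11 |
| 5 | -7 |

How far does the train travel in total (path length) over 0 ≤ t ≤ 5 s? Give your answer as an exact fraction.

Total distance travelled is ∫|v| dt — sum the magnitudes of each area piece.
0–3 s: |½(6 + 11)(3)| = 25.5 m
3–5 s: v = 0 at t = 38/9 s; triangle areas 121/18 + 49/18 = 85/9 m
Total distance = 629/18 m

629/18 m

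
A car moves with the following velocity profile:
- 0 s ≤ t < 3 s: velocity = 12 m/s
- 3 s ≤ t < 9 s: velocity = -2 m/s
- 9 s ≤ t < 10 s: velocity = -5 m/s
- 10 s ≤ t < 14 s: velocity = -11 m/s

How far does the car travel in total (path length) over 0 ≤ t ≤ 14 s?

Total distance travelled is ∫|v| dt — sum the magnitudes of each area piece.
0–3 s: |12| × 3 = 36 m
3–9 s: |-2| × 6 = 12 m
9–10 s: |-5| × 1 = 5 m
10–14 s: |-11| × 4 = 44 m
Total distance = 97 m

97 m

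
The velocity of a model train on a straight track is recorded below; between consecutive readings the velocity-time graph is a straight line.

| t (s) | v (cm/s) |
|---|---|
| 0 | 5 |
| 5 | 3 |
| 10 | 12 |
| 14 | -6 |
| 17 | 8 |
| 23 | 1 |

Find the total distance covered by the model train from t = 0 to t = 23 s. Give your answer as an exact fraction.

1613/14 cm

Distance (not displacement) is the total path length: add the absolute areas under v-t.
0–5 s: |½(5 + 3)(5)| = 20 cm
5–10 s: |½(3 + 12)(5)| = 37.5 cm
10–14 s: v = 0 at t = 38/3 s; triangle areas 16 + 4 = 20 cm
14–17 s: v = 0 at t = 107/7 s; triangle areas 27/7 + 48/7 = 75/7 cm
17–23 s: |½(8 + 1)(6)| = 27 cm
Total distance = 1613/14 cm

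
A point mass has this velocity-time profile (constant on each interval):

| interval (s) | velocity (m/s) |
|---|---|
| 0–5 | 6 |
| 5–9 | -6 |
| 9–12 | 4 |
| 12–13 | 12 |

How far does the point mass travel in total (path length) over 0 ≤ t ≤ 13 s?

78 m

Distance (not displacement) is the total path length: add the absolute areas under v-t.
0–5 s: |6| × 5 = 30 m
5–9 s: |-6| × 4 = 24 m
9–12 s: |4| × 3 = 12 m
12–13 s: |12| × 1 = 12 m
Total distance = 78 m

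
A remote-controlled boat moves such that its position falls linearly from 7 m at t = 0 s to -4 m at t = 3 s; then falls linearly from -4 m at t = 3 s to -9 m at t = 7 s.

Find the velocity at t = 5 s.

Velocity is the slope of the x-t graph on 3–7 s: (-9 − -4)/(7 − 3) = -1.25 m/s.

-1.25 m/s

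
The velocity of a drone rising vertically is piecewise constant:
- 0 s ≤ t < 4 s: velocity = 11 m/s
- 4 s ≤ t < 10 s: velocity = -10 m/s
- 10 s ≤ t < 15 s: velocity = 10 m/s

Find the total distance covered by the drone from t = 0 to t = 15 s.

154 m

Distance (not displacement) is the total path length: add the absolute areas under v-t.
0–4 s: |11| × 4 = 44 m
4–10 s: |-10| × 6 = 60 m
10–15 s: |10| × 5 = 50 m
Total distance = 154 m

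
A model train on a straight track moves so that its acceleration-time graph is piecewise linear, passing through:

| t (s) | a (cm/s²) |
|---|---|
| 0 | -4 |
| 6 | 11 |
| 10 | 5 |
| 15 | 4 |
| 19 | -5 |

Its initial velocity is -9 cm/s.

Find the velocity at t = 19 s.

Δv equals the area under the a-t graph; then v = v₀ + Δv.
0–6 s: ½(-4 + 11)(6) = 21 cm/s
6–10 s: ½(11 + 5)(4) = 32 cm/s
10–15 s: ½(5 + 4)(5) = 22.5 cm/s
15–19 s: ½(4 + -5)(4) = -2 cm/s
Δv = 73.5 cm/s, so v(19) = -9 + (73.5) = 64.5 cm/s.

64.5 cm/s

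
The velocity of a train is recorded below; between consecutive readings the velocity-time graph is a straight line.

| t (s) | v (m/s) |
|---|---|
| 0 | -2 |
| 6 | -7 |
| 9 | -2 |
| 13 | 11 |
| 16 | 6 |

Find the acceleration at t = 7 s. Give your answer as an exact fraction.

5/3 m/s²

Acceleration is the slope of the v-t graph on 6–9 s: (-2 − -7)/(9 − 6) = 5/3 m/s².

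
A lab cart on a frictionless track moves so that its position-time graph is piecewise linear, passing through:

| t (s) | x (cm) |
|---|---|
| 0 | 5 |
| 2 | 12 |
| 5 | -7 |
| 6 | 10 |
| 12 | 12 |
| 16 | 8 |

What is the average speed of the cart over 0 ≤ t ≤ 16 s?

Average speed = (total path length)/(elapsed time); on a piecewise-linear x-t graph the path length is Σ|Δx|.
0–2 s: |Δx| = |12 − 5| = 7 cm
2–5 s: |Δx| = |-7 − 12| = 19 cm
5–6 s: |Δx| = |10 − -7| = 17 cm
6–12 s: |Δx| = |12 − 10| = 2 cm
12–16 s: |Δx| = |8 − 12| = 4 cm
Total path = 49 cm; average speed = 49/16 = 3.0625 cm/s.

3.0625 cm/s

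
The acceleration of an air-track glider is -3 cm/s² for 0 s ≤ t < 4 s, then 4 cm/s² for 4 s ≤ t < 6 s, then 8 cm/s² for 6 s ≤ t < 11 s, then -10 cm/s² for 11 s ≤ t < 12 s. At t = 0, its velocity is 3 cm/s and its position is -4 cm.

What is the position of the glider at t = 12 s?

On each constant-a segment, Δv = aΔt and Δx = v₀Δt + ½aΔt²; chain segment to segment.
0–4 s: v starts 3 cm/s; Δx = 3·4 + ½·-3·4² = -12 cm; v ends -9 cm/s.
4–6 s: v starts -9 cm/s; Δx = -9·2 + ½·4·2² = -10 cm; v ends -1 cm/s.
6–11 s: v starts -1 cm/s; Δx = -1·5 + ½·8·5² = 95 cm; v ends 39 cm/s.
11–12 s: v starts 39 cm/s; Δx = 39·1 + ½·-10·1² = 34 cm; v ends 29 cm/s.
x(12) = -4 + Σ Δx = 103 cm.

103 cm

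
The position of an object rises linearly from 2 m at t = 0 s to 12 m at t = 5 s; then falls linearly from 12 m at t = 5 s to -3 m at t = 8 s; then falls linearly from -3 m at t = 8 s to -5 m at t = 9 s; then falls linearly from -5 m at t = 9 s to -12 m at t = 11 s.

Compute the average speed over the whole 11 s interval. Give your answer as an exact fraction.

Average speed = (total path length)/(elapsed time); on a piecewise-linear x-t graph the path length is Σ|Δx|.
0–5 s: |Δx| = |12 − 2| = 10 m
5–8 s: |Δx| = |-3 − 12| = 15 m
8–9 s: |Δx| = |-5 − -3| = 2 m
9–11 s: |Δx| = |-12 − -5| = 7 m
Total path = 34 m; average speed = 34/11 = 34/11 m/s.

34/11 m/s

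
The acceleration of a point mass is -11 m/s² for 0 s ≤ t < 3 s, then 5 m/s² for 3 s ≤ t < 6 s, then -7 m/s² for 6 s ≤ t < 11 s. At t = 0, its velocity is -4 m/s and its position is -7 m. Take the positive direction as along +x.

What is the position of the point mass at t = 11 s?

On each constant-a segment, Δv = aΔt and Δx = v₀Δt + ½aΔt²; chain segment to segment.
0–3 s: v starts -4 m/s; Δx = -4·3 + ½·-11·3² = -61.5 m; v ends -37 m/s.
3–6 s: v starts -37 m/s; Δx = -37·3 + ½·5·3² = -88.5 m; v ends -22 m/s.
6–11 s: v starts -22 m/s; Δx = -22·5 + ½·-7·5² = -197.5 m; v ends -57 m/s.
x(11) = -7 + Σ Δx = -354.5 m.

-354.5 m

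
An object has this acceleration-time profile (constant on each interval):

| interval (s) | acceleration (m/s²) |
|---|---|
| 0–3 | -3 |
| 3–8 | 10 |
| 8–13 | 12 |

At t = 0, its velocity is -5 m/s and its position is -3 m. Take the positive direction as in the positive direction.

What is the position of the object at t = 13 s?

353.5 m

On each constant-a segment, Δv = aΔt and Δx = v₀Δt + ½aΔt²; chain segment to segment.
0–3 s: v starts -5 m/s; Δx = -5·3 + ½·-3·3² = -28.5 m; v ends -14 m/s.
3–8 s: v starts -14 m/s; Δx = -14·5 + ½·10·5² = 55 m; v ends 36 m/s.
8–13 s: v starts 36 m/s; Δx = 36·5 + ½·12·5² = 330 m; v ends 96 m/s.
x(13) = -3 + Σ Δx = 353.5 m.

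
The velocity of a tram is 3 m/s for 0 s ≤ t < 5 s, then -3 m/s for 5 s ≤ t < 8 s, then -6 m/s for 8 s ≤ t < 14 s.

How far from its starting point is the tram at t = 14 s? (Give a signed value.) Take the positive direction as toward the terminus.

-30 m

Net displacement equals the area under the velocity-time graph (areas below the axis count negative).
0–5 s: 3 × 5 = 15 m
5–8 s: -3 × 3 = -9 m
8–14 s: -6 × 6 = -36 m
Net displacement = -30 m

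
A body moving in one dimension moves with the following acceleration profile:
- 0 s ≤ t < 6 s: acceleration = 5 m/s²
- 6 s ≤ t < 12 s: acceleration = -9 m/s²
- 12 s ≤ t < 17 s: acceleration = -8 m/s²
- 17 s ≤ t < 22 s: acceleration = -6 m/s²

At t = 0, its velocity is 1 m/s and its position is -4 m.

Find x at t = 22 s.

-489 m

On each constant-a segment, Δv = aΔt and Δx = v₀Δt + ½aΔt²; chain segment to segment.
0–6 s: v starts 1 m/s; Δx = 1·6 + ½·5·6² = 96 m; v ends 31 m/s.
6–12 s: v starts 31 m/s; Δx = 31·6 + ½·-9·6² = 24 m; v ends -23 m/s.
12–17 s: v starts -23 m/s; Δx = -23·5 + ½·-8·5² = -215 m; v ends -63 m/s.
17–22 s: v starts -63 m/s; Δx = -63·5 + ½·-6·5² = -390 m; v ends -93 m/s.
x(22) = -4 + Σ Δx = -489 m.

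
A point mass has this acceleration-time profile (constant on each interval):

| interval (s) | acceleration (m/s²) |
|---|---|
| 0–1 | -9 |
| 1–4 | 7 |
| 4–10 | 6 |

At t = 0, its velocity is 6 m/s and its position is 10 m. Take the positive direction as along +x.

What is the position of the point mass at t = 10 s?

On each constant-a segment, Δv = aΔt and Δx = v₀Δt + ½aΔt²; chain segment to segment.
0–1 s: v starts 6 m/s; Δx = 6·1 + ½·-9·1² = 1.5 m; v ends -3 m/s.
1–4 s: v starts -3 m/s; Δx = -3·3 + ½·7·3² = 22.5 m; v ends 18 m/s.
4–10 s: v starts 18 m/s; Δx = 18·6 + ½·6·6² = 216 m; v ends 54 m/s.
x(10) = 10 + Σ Δx = 250 m.

250 m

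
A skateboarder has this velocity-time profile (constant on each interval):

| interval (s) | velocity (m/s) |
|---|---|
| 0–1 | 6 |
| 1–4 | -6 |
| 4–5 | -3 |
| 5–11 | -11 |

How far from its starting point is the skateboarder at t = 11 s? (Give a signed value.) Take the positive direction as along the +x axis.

Net displacement equals the area under the velocity-time graph (areas below the axis count negative).
0–1 s: 6 × 1 = 6 m
1–4 s: -6 × 3 = -18 m
4–5 s: -3 × 1 = -3 m
5–11 s: -11 × 6 = -66 m
Net displacement = -81 m

-81 m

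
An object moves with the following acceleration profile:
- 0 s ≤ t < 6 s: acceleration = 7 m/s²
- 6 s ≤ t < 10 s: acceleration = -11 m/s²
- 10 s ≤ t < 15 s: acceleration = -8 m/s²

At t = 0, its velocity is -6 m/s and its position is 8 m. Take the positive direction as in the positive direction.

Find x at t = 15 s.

14 m

On each constant-a segment, Δv = aΔt and Δx = v₀Δt + ½aΔt²; chain segment to segment.
0–6 s: v starts -6 m/s; Δx = -6·6 + ½·7·6² = 90 m; v ends 36 m/s.
6–10 s: v starts 36 m/s; Δx = 36·4 + ½·-11·4² = 56 m; v ends -8 m/s.
10–15 s: v starts -8 m/s; Δx = -8·5 + ½·-8·5² = -140 m; v ends -48 m/s.
x(15) = 8 + Σ Δx = 14 m.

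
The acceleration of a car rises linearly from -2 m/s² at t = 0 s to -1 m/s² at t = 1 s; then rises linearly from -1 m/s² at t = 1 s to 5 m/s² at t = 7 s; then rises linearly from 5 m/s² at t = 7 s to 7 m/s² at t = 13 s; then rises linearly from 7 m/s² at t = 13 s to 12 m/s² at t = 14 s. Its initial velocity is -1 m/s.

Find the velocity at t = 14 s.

55 m/s

Δv equals the area under the a-t graph; then v = v₀ + Δv.
0–1 s: ½(-2 + -1)(1) = -1.5 m/s
1–7 s: ½(-1 + 5)(6) = 12 m/s
7–13 s: ½(5 + 7)(6) = 36 m/s
13–14 s: ½(7 + 12)(1) = 9.5 m/s
Δv = 56 m/s, so v(14) = -1 + (56) = 55 m/s.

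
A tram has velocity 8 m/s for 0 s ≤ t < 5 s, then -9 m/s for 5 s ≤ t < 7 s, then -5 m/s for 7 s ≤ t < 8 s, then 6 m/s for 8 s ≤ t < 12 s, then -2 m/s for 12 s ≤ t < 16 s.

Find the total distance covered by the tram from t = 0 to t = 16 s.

95 m

Distance (not displacement) is the total path length: add the absolute areas under v-t.
0–5 s: |8| × 5 = 40 m
5–7 s: |-9| × 2 = 18 m
7–8 s: |-5| × 1 = 5 m
8–12 s: |6| × 4 = 24 m
12–16 s: |-2| × 4 = 8 m
Total distance = 95 m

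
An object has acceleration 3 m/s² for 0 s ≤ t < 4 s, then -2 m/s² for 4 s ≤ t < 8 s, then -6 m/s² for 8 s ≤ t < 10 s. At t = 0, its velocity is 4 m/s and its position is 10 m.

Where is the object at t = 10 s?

On each constant-a segment, Δv = aΔt and Δx = v₀Δt + ½aΔt²; chain segment to segment.
0–4 s: v starts 4 m/s; Δx = 4·4 + ½·3·4² = 40 m; v ends 16 m/s.
4–8 s: v starts 16 m/s; Δx = 16·4 + ½·-2·4² = 48 m; v ends 8 m/s.
8–10 s: v starts 8 m/s; Δx = 8·2 + ½·-6·2² = 4 m; v ends -4 m/s.
x(10) = 10 + Σ Δx = 102 m.

102 m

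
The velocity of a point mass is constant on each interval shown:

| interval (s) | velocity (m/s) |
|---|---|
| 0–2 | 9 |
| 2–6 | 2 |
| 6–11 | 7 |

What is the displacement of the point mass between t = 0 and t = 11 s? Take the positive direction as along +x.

61 m

Net displacement equals the area under the velocity-time graph (areas below the axis count negative).
0–2 s: 9 × 2 = 18 m
2–6 s: 2 × 4 = 8 m
6–11 s: 7 × 5 = 35 m
Net displacement = 61 m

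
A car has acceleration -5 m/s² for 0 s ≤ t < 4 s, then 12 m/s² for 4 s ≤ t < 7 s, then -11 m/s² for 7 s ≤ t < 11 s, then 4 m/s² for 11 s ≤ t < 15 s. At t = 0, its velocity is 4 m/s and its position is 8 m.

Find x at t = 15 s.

-82 m

On each constant-a segment, Δv = aΔt and Δx = v₀Δt + ½aΔt²; chain segment to segment.
0–4 s: v starts 4 m/s; Δx = 4·4 + ½·-5·4² = -24 m; v ends -16 m/s.
4–7 s: v starts -16 m/s; Δx = -16·3 + ½·12·3² = 6 m; v ends 20 m/s.
7–11 s: v starts 20 m/s; Δx = 20·4 + ½·-11·4² = -8 m; v ends -24 m/s.
11–15 s: v starts -24 m/s; Δx = -24·4 + ½·4·4² = -64 m; v ends -8 m/s.
x(15) = 8 + Σ Δx = -82 m.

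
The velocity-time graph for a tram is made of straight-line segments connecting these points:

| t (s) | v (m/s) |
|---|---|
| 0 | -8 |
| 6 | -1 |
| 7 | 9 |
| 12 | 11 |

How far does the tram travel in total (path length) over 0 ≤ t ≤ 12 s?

81.1 m

Total distance travelled is ∫|v| dt — sum the magnitudes of each area piece.
0–6 s: |½(-8 + -1)(6)| = 27 m
6–7 s: v = 0 at t = 6.1 s; triangle areas 0.05 + 4.05 = 4.1 m
7–12 s: |½(9 + 11)(5)| = 50 m
Total distance = 81.1 m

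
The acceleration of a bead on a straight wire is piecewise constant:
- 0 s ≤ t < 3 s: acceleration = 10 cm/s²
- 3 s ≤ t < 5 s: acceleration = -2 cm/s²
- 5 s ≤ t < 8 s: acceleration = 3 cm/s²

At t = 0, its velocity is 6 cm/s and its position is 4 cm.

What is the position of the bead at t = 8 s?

On each constant-a segment, Δv = aΔt and Δx = v₀Δt + ½aΔt²; chain segment to segment.
0–3 s: v starts 6 cm/s; Δx = 6·3 + ½·10·3² = 63 cm; v ends 36 cm/s.
3–5 s: v starts 36 cm/s; Δx = 36·2 + ½·-2·2² = 68 cm; v ends 32 cm/s.
5–8 s: v starts 32 cm/s; Δx = 32·3 + ½·3·3² = 109.5 cm; v ends 41 cm/s.
x(8) = 4 + Σ Δx = 244.5 cm.

244.5 cm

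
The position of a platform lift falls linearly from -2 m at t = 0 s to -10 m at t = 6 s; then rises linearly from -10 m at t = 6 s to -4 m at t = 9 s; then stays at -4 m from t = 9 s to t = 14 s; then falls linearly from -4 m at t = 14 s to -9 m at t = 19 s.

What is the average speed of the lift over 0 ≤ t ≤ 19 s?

1 m/s

Average speed = (total path length)/(elapsed time); on a piecewise-linear x-t graph the path length is Σ|Δx|.
0–6 s: |Δx| = |-10 − -2| = 8 m
6–9 s: |Δx| = |-4 − -10| = 6 m
9–14 s: |Δx| = |-4 − -4| = 0 m
14–19 s: |Δx| = |-9 − -4| = 5 m
Total path = 19 m; average speed = 19/19 = 1 m/s.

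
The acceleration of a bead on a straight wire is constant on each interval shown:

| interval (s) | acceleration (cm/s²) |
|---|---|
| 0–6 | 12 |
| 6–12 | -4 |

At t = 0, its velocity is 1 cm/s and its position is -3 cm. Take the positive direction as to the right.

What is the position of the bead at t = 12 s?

On each constant-a segment, Δv = aΔt and Δx = v₀Δt + ½aΔt²; chain segment to segment.
0–6 s: v starts 1 cm/s; Δx = 1·6 + ½·12·6² = 222 cm; v ends 73 cm/s.
6–12 s: v starts 73 cm/s; Δx = 73·6 + ½·-4·6² = 366 cm; v ends 49 cm/s.
x(12) = -3 + Σ Δx = 585 cm.

585 cm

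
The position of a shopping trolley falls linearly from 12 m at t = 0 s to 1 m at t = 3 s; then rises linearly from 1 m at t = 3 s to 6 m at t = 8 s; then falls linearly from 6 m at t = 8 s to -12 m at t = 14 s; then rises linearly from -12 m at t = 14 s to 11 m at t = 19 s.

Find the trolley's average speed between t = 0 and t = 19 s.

3 m/s

Average speed = (total path length)/(elapsed time); on a piecewise-linear x-t graph the path length is Σ|Δx|.
0–3 s: |Δx| = |1 − 12| = 11 m
3–8 s: |Δx| = |6 − 1| = 5 m
8–14 s: |Δx| = |-12 − 6| = 18 m
14–19 s: |Δx| = |11 − -12| = 23 m
Total path = 57 m; average speed = 57/19 = 3 m/s.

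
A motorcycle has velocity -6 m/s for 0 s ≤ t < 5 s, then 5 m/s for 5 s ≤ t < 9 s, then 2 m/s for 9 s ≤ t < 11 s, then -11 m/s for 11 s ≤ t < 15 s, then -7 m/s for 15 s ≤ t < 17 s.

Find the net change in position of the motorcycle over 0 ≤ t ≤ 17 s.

Net displacement equals the area under the velocity-time graph (areas below the axis count negative).
0–5 s: -6 × 5 = -30 m
5–9 s: 5 × 4 = 20 m
9–11 s: 2 × 2 = 4 m
11–15 s: -11 × 4 = -44 m
15–17 s: -7 × 2 = -14 m
Net displacement = -64 m

-64 m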